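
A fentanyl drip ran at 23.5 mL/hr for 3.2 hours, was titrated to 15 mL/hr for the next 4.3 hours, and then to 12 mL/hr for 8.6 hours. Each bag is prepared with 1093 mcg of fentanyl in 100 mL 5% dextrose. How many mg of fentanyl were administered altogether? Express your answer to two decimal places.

Concentration = 1093 mcg ÷ 100 mL = 10.93 mcg/mL
Stage 1: 23.5 mL/hr × 3.2 hr = 75.2 mL → 75.2 mL × 10.93 mcg/mL = 821.936 mcg
Stage 2: 15 mL/hr × 4.3 hr = 64.5 mL → 64.5 mL × 10.93 mcg/mL = 704.985 mcg
Stage 3: 12 mL/hr × 8.6 hr = 103.2 mL → 103.2 mL × 10.93 mcg/mL = 1127.976 mcg
Total = 821.936 + 704.985 + 1127.976 = 2654.897 mcg = 2.654897 mg

2.65 mg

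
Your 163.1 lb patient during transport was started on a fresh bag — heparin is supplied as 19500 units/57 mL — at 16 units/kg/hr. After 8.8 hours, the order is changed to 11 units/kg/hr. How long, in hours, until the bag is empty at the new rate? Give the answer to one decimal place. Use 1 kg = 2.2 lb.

Initial rate:
Weight = 163.1 lb ÷ 2.2 lb/kg = 74.13636 kg
Dose = 16 units/kg/hr × 74.13636 kg = 1186.182 units/hr
Concentration = 19500 units ÷ 57 mL = 342.1053 units/mL
Rate = 1186.182 units/hr ÷ 342.1053 units/mL = 3.467301 mL/hr
Volume infused so far = 3.467301 mL/hr × 8.8 hr = 30.51225 mL
Volume remaining = 57 − 30.51225 = 26.48775 mL
New rate:
Dose = 11 units/kg/hr × 74.13636 kg = 815.5 units/hr
Rate = 815.5 units/hr ÷ 342.1053 units/mL = 2.383769 mL/hr
Time remaining = 26.48775 mL ÷ 2.383769 mL/hr = 11.11171 hr

11.1 hours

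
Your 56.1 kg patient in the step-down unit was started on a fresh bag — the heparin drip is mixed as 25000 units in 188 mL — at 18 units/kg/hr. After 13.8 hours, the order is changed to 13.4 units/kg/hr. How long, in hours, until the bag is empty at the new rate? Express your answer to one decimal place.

Initial rate:
Dose = 18 units/kg/hr × 56.1 kg = 1009.8 units/hr
Concentration = 25000 units ÷ 188 mL = 132.9787 units/mL
Rate = 1009.8 units/hr ÷ 132.9787 units/mL = 7.593696 mL/hr
Volume infused so far = 7.593696 mL/hr × 13.8 hr = 104.793 mL
Volume remaining = 188 − 104.793 = 83.207 mL
New rate:
Dose = 13.4 units/kg/hr × 56.1 kg = 751.74 units/hr
Rate = 751.74 units/hr ÷ 132.9787 units/mL = 5.653085 mL/hr
Time remaining = 83.207 mL ÷ 5.653085 mL/hr = 14.71887 hr

14.7 hours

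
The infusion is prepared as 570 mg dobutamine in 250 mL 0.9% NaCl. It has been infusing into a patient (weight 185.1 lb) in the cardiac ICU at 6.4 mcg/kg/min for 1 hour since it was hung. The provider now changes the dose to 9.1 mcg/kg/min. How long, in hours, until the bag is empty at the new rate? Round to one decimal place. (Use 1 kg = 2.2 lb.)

Initial rate:
Weight = 185.1 lb ÷ 2.2 lb/kg = 84.13636 kg
Dose = 6.4 mcg/kg/min × 84.13636 kg = 538.4727 mcg/min
538.4727 mcg/min × 60 min/hr = 32308.36 mcg/hr
Concentration = 570 mg ÷ 250 mL = 2.28 mg/mL = 2280 mcg/mL
Rate = 32308.36 mcg/hr ÷ 2280 mcg/mL = 14.17033 mL/hr
Volume infused so far = 14.17033 mL/hr × 1 hr = 14.17033 mL
Volume remaining = 250 − 14.17033 = 235.8297 mL
New rate:
Dose = 9.1 mcg/kg/min × 84.13636 kg = 765.6409 mcg/min
765.6409 mcg/min × 60 min/hr = 45938.45 mcg/hr
Rate = 45938.45 mcg/hr ÷ 2280 mcg/mL = 20.14844 mL/hr
Time remaining = 235.8297 mL ÷ 20.14844 mL/hr = 11.70461 hr

11.7 hours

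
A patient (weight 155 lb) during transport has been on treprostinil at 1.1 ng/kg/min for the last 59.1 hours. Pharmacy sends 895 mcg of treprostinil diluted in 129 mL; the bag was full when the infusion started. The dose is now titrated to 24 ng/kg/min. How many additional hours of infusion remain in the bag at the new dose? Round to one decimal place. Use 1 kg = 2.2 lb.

6.1 hours

Initial rate:
Weight = 155 lb ÷ 2.2 lb/kg = 70.45455 kg
Dose = 1.1 ng/kg/min × 70.45455 kg = 77.5 ng/min
77.5 ng/min × 60 min/hr = 4650 ng/hr
Concentration = 895 mcg ÷ 129 mL = 6.937984 mcg/mL = 6937.984 ng/mL
Rate = 4650 ng/hr ÷ 6937.984 ng/mL = 0.6702235 mL/hr
Volume infused so far = 0.6702235 mL/hr × 59.1 hr = 39.61021 mL
Volume remaining = 129 − 39.61021 = 89.38979 mL
New rate:
Dose = 24 ng/kg/min × 70.45455 kg = 1690.909 ng/min
1690.909 ng/min × 60 min/hr = 101454.5 ng/hr
Rate = 101454.5 ng/hr ÷ 6937.984 ng/mL = 14.62306 mL/hr
Time remaining = 89.38979 mL ÷ 14.62306 mL/hr = 6.112935 hr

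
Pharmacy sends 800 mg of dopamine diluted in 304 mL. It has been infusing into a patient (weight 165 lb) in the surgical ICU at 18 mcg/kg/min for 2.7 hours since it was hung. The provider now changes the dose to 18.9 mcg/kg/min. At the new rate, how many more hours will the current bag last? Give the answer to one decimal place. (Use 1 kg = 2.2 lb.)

6.8 hours

Initial rate:
Weight = 165 lb ÷ 2.2 lb/kg = 75 kg
Dose = 18 mcg/kg/min × 75 kg = 1350 mcg/min
1350 mcg/min × 60 min/hr = 81000 mcg/hr
Concentration = 800 mg ÷ 304 mL = 2.631579 mg/mL = 2631.579 mcg/mL
Rate = 81000 mcg/hr ÷ 2631.579 mcg/mL = 30.78 mL/hr
Volume infused so far = 30.78 mL/hr × 2.7 hr = 83.106 mL
Volume remaining = 304 − 83.106 = 220.894 mL
New rate:
Dose = 18.9 mcg/kg/min × 75 kg = 1417.5 mcg/min
1417.5 mcg/min × 60 min/hr = 85050 mcg/hr
Rate = 85050 mcg/hr ÷ 2631.579 mcg/mL = 32.319 mL/hr
Time remaining = 220.894 mL ÷ 32.319 mL/hr = 6.834803 hr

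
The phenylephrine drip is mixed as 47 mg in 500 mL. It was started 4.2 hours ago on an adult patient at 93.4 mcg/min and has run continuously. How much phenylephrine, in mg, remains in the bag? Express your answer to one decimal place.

23.5 mg

93.4 mcg/min × 60 min/hr = 5604 mcg/hr
Concentration = 47 mg ÷ 500 mL = 0.094 mg/mL = 94 mcg/mL
Rate = 5604 mcg/hr ÷ 94 mcg/mL = 59.61702 mL/hr
Volume infused = 59.61702 mL/hr × 4.2 hr = 250.3915 mL
Volume remaining = 500 − 250.3915 = 249.6085 mL
Drug remaining = 249.6085 mL × 94 mcg/mL = 23463.2 mcg = 23.4632 mg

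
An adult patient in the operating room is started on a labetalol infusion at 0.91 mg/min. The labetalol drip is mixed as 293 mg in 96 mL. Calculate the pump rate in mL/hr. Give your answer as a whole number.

18 mL/hr

0.91 mg/min × 60 min/hr = 54.6 mg/hr
Concentration = 293 mg ÷ 96 mL = 3.052083 mg/mL
Rate = 54.6 mg/hr ÷ 3.052083 mg/mL = 17.88942 mL/hr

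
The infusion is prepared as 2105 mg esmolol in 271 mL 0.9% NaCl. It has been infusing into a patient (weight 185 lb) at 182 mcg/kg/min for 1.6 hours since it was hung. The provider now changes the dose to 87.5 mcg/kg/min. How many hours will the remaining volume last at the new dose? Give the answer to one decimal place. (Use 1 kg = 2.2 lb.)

1.4 hours

Initial rate:
Weight = 185 lb ÷ 2.2 lb/kg = 84.09091 kg
Dose = 182 mcg/kg/min × 84.09091 kg = 15304.55 mcg/min
15304.55 mcg/min × 60 min/hr = 918272.7 mcg/hr
Concentration = 2105 mg ÷ 271 mL = 7.767528 mg/mL = 7767.528 mcg/mL
Rate = 918272.7 mcg/hr ÷ 7767.528 mcg/mL = 118.2194 mL/hr
Volume infused so far = 118.2194 mL/hr × 1.6 hr = 189.1511 mL
Volume remaining = 271 − 189.1511 = 81.84891 mL
New rate:
Dose = 87.5 mcg/kg/min × 84.09091 kg = 7357.955 mcg/min
7357.955 mcg/min × 60 min/hr = 441477.3 mcg/hr
Rate = 441477.3 mcg/hr ÷ 7767.528 mcg/mL = 56.83627 mL/hr
Time remaining = 81.84891 mL ÷ 56.83627 mL/hr = 1.440082 hr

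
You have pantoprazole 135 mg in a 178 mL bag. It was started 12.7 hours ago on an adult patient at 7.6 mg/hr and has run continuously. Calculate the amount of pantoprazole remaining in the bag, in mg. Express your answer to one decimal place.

Concentration = 135 mg ÷ 178 mL = 0.758427 mg/mL
Rate = 7.6 mg/hr ÷ 0.758427 mg/mL = 10.02074 mL/hr
Volume infused = 10.02074 mL/hr × 12.7 hr = 127.2634 mL
Volume remaining = 178 − 127.2634 = 50.73659 mL
Drug remaining = 50.73659 mL × 0.758427 mg/mL = 38.48 mg

38.5 mg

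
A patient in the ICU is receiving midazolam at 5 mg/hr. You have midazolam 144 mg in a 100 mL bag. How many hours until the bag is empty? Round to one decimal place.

28.8 hours

Concentration = 144 mg ÷ 100 mL = 1.44 mg/mL
Rate = 5 mg/hr ÷ 1.44 mg/mL = 3.472222 mL/hr
Duration = 100 mL ÷ 3.472222 mL/hr = 28.8 hr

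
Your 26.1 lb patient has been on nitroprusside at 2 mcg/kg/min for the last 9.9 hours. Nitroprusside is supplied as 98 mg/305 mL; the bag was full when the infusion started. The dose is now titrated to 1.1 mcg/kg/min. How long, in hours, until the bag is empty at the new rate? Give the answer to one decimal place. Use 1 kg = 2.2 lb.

107.2 hours

Initial rate:
Weight = 26.1 lb ÷ 2.2 lb/kg = 11.86364 kg
Dose = 2 mcg/kg/min × 11.86364 kg = 23.72727 mcg/min
23.72727 mcg/min × 60 min/hr = 1423.636 mcg/hr
Concentration = 98 mg ÷ 305 mL = 0.3213115 mg/mL = 321.3115 mcg/mL
Rate = 1423.636 mcg/hr ÷ 321.3115 mcg/mL = 4.430705 mL/hr
Volume infused so far = 4.430705 mL/hr × 9.9 hr = 43.86398 mL
Volume remaining = 305 − 43.86398 = 261.136 mL
New rate:
Dose = 1.1 mcg/kg/min × 11.86364 kg = 13.05 mcg/min
13.05 mcg/min × 60 min/hr = 783 mcg/hr
Rate = 783 mcg/hr ÷ 321.3115 mcg/mL = 2.436888 mL/hr
Time remaining = 261.136 mL ÷ 2.436888 mL/hr = 107.1596 hr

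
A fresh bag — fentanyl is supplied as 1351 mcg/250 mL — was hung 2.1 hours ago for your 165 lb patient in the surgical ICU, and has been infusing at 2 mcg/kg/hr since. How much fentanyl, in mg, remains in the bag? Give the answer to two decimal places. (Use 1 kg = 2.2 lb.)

1.04 mg

Weight = 165 lb ÷ 2.2 lb/kg = 75 kg
Dose = 2 mcg/kg/hr × 75 kg = 150 mcg/hr
Concentration = 1351 mcg ÷ 250 mL = 5.404 mcg/mL
Rate = 150 mcg/hr ÷ 5.404 mcg/mL = 27.75722 mL/hr
Volume infused = 27.75722 mL/hr × 2.1 hr = 58.29016 mL
Volume remaining = 250 − 58.29016 = 191.7098 mL
Drug remaining = 191.7098 mL × 5.404 mcg/mL = 1036 mcg = 1.036 mg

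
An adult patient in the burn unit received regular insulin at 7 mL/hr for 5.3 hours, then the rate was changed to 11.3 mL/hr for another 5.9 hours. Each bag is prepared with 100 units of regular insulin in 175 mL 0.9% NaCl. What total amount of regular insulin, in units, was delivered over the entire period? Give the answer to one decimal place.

59.3 units

Concentration = 100 units ÷ 175 mL = 0.5714286 units/mL
Stage 1: 7 mL/hr × 5.3 hr = 37.1 mL → 37.1 mL × 0.5714286 units/mL = 21.2 units
Stage 2: 11.3 mL/hr × 5.9 hr = 66.67 mL → 66.67 mL × 0.5714286 units/mL = 38.09714 units
Total = 21.2 + 38.09714 = 59.29714 units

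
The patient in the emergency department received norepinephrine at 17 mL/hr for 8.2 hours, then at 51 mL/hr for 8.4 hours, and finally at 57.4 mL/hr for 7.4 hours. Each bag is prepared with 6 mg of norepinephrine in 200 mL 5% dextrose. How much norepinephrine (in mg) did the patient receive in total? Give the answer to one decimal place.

Concentration = 6 mg ÷ 200 mL = 0.03 mg/mL
Stage 1: 17 mL/hr × 8.2 hr = 139.4 mL → 139.4 mL × 0.03 mg/mL = 4.182 mg
Stage 2: 51 mL/hr × 8.4 hr = 428.4 mL → 428.4 mL × 0.03 mg/mL = 12.852 mg
Stage 3: 57.4 mL/hr × 7.4 hr = 424.76 mL → 424.76 mL × 0.03 mg/mL = 12.7428 mg
Total = 4.182 + 12.852 + 12.7428 = 29.7768 mg

29.8 mg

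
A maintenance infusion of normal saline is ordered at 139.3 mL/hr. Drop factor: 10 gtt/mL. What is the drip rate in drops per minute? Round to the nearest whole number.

139.3 mL/hr ÷ 60 min/hr = 2.321667 mL/min
2.321667 mL/min × 10 gtt/mL = 23.21667 gtt/min

23 gtt/min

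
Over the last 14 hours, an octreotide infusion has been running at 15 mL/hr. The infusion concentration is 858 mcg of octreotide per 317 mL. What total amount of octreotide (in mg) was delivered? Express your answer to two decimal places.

Concentration = 858 mcg ÷ 317 mL = 2.706625 mcg/mL
Drug rate = 15 mL/hr × 2.706625 mcg/mL = 40.59937 mcg/hr
Total = 40.59937 mcg/hr × 14 hr = 568.3912 mcg = 0.5683912 mg

0.57 mg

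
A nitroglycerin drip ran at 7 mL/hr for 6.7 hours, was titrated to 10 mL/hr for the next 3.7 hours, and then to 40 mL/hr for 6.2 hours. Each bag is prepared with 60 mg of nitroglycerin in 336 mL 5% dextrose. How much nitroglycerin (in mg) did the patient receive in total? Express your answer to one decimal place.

59.3 mg

Concentration = 60 mg ÷ 336 mL = 0.1785714 mg/mL
Stage 1: 7 mL/hr × 6.7 hr = 46.9 mL → 46.9 mL × 0.1785714 mg/mL = 8.375 mg
Stage 2: 10 mL/hr × 3.7 hr = 37 mL → 37 mL × 0.1785714 mg/mL = 6.607143 mg
Stage 3: 40 mL/hr × 6.2 hr = 248 mL → 248 mL × 0.1785714 mg/mL = 44.28571 mg
Total = 8.375 + 6.607143 + 44.28571 = 59.26786 mg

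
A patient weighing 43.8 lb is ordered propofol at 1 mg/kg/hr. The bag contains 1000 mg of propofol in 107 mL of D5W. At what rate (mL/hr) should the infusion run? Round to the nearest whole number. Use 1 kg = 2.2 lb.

2 mL/hr

Weight = 43.8 lb ÷ 2.2 lb/kg = 19.90909 kg
Dose = 1 mg/kg/hr × 19.90909 kg = 19.90909 mg/hr
Concentration = 1000 mg ÷ 107 mL = 9.345794 mg/mL
Rate = 19.90909 mg/hr ÷ 9.345794 mg/mL = 2.130273 mL/hr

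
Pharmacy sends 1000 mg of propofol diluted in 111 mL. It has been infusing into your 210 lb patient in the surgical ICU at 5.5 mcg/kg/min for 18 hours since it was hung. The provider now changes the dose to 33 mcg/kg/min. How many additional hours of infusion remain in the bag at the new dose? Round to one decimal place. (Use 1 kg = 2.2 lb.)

Initial rate:
Weight = 210 lb ÷ 2.2 lb/kg = 95.45455 kg
Dose = 5.5 mcg/kg/min × 95.45455 kg = 525 mcg/min
525 mcg/min × 60 min/hr = 31500 mcg/hr
Concentration = 1000 mg ÷ 111 mL = 9.009009 mg/mL = 9009.009 mcg/mL
Rate = 31500 mcg/hr ÷ 9009.009 mcg/mL = 3.4965 mL/hr
Volume infused so far = 3.4965 mL/hr × 18 hr = 62.937 mL
Volume remaining = 111 − 62.937 = 48.063 mL
New rate:
Dose = 33 mcg/kg/min × 95.45455 kg = 3150 mcg/min
3150 mcg/min × 60 min/hr = 189000 mcg/hr
Rate = 189000 mcg/hr ÷ 9009.009 mcg/mL = 20.979 mL/hr
Time remaining = 48.063 mL ÷ 20.979 mL/hr = 2.291005 hr

2.3 hours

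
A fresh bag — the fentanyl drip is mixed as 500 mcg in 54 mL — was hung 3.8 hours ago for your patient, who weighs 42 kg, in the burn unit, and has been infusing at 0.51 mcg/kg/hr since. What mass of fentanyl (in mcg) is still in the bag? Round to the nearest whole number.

419 mcg

Dose = 0.51 mcg/kg/hr × 42 kg = 21.42 mcg/hr
Concentration = 500 mcg ÷ 54 mL = 9.259259 mcg/mL
Rate = 21.42 mcg/hr ÷ 9.259259 mcg/mL = 2.31336 mL/hr
Volume infused = 2.31336 mL/hr × 3.8 hr = 8.790768 mL
Volume remaining = 54 − 8.790768 = 45.20923 mL
Drug remaining = 45.20923 mL × 9.259259 mcg/mL = 418.604 mcg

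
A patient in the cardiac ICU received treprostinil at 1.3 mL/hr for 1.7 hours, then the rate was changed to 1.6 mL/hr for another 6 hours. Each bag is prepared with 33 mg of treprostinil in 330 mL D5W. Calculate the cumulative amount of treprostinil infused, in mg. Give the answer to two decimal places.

1.18 mg

Concentration = 33 mg ÷ 330 mL = 0.1 mg/mL
Stage 1: 1.3 mL/hr × 1.7 hr = 2.21 mL → 2.21 mL × 0.1 mg/mL = 0.221 mg
Stage 2: 1.6 mL/hr × 6 hr = 9.6 mL → 9.6 mL × 0.1 mg/mL = 0.96 mg
Total = 0.221 + 0.96 = 1.181 mg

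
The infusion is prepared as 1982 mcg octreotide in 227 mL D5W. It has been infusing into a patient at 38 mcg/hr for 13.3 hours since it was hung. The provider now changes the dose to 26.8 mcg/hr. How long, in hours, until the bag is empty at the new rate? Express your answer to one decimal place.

Initial rate:
Concentration = 1982 mcg ÷ 227 mL = 8.731278 mcg/mL
Rate = 38 mcg/hr ÷ 8.731278 mcg/mL = 4.35217 mL/hr
Volume infused so far = 4.35217 mL/hr × 13.3 hr = 57.88385 mL
Volume remaining = 227 − 57.88385 = 169.1161 mL
New rate:
Rate = 26.8 mcg/hr ÷ 8.731278 mcg/mL = 3.069425 mL/hr
Time remaining = 169.1161 mL ÷ 3.069425 mL/hr = 55.09701 hr

55.1 hours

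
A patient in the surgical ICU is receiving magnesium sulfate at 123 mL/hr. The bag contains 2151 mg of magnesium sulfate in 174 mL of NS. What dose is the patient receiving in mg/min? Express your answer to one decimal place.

25.3 mg/min

Concentration = 2151 mg ÷ 174 mL = 12.36207 mg/mL
Drug rate = 123 mL/hr × 12.36207 mg/mL = 1520.534 mg/hr
1520.534 mg/hr ÷ 60 min/hr = 25.34224 mg/min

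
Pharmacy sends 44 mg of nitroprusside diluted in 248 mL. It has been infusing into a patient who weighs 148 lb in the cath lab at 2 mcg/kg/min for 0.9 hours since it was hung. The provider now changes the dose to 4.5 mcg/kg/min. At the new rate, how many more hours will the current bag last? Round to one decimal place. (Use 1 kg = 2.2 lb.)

2.0 hours

Initial rate:
Weight = 148 lb ÷ 2.2 lb/kg = 67.27273 kg
Dose = 2 mcg/kg/min × 67.27273 kg = 134.5455 mcg/min
134.5455 mcg/min × 60 min/hr = 8072.727 mcg/hr
Concentration = 44 mg ÷ 248 mL = 0.1774194 mg/mL = 177.4194 mcg/mL
Rate = 8072.727 mcg/hr ÷ 177.4194 mcg/mL = 45.50083 mL/hr
Volume infused so far = 45.50083 mL/hr × 0.9 hr = 40.95074 mL
Volume remaining = 248 − 40.95074 = 207.0493 mL
New rate:
Dose = 4.5 mcg/kg/min × 67.27273 kg = 302.7273 mcg/min
302.7273 mcg/min × 60 min/hr = 18163.64 mcg/hr
Rate = 18163.64 mcg/hr ÷ 177.4194 mcg/mL = 102.3769 mL/hr
Time remaining = 207.0493 mL ÷ 102.3769 mL/hr = 2.022422 hr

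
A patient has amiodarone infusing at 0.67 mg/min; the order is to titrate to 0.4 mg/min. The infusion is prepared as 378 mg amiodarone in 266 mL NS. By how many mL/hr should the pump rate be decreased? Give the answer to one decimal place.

11.4 mL/hr

At the current dose:
0.67 mg/min × 60 min/hr = 40.2 mg/hr
Concentration = 378 mg ÷ 266 mL = 1.421053 mg/mL
Rate = 40.2 mg/hr ÷ 1.421053 mg/mL = 28.28889 mL/hr
At the new dose:
0.4 mg/min × 60 min/hr = 24 mg/hr
Rate = 24 mg/hr ÷ 1.421053 mg/mL = 16.88889 mL/hr
Change = 16.88889 − 28.28889 = -11.4 mL/hr → 11.4 mL/hr decrease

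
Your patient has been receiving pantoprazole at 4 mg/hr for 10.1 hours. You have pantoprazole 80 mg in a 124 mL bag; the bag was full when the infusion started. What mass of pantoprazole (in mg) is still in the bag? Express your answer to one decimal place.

Concentration = 80 mg ÷ 124 mL = 0.6451613 mg/mL
Rate = 4 mg/hr ÷ 0.6451613 mg/mL = 6.2 mL/hr
Volume infused = 6.2 mL/hr × 10.1 hr = 62.62 mL
Volume remaining = 124 − 62.62 = 61.38 mL
Drug remaining = 61.38 mL × 0.6451613 mg/mL = 39.6 mg

39.6 mg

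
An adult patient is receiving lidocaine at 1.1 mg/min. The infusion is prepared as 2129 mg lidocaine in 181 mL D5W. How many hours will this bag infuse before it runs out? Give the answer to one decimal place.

32.3 hours

1.1 mg/min × 60 min/hr = 66 mg/hr
Concentration = 2129 mg ÷ 181 mL = 11.76243 mg/mL
Rate = 66 mg/hr ÷ 11.76243 mg/mL = 5.611085 mL/hr
Duration = 181 mL ÷ 5.611085 mL/hr = 32.25758 hr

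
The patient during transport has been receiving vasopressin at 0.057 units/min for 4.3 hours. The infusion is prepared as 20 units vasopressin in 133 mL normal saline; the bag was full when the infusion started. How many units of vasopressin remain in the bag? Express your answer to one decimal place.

0.057 units/min × 60 min/hr = 3.42 units/hr
Concentration = 20 units ÷ 133 mL = 0.1503759 units/mL
Rate = 3.42 units/hr ÷ 0.1503759 units/mL = 22.743 mL/hr
Volume infused = 22.743 mL/hr × 4.3 hr = 97.7949 mL
Volume remaining = 133 − 97.7949 = 35.2051 mL
Drug remaining = 35.2051 mL × 0.1503759 units/mL = 5.294 units

5.3 units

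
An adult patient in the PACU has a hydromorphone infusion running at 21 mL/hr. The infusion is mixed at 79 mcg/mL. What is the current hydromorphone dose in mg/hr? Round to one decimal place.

Concentration = 79 mcg/mL = 0.079 mg/mL
Drug rate = 21 mL/hr × 0.079 mg/mL = 1.659 mg/hr

1.7 mg/hr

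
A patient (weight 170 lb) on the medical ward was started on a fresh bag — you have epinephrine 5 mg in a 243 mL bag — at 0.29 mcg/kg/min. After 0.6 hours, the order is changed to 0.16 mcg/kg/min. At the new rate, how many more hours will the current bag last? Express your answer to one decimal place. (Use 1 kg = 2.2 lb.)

Initial rate:
Weight = 170 lb ÷ 2.2 lb/kg = 77.27273 kg
Dose = 0.29 mcg/kg/min × 77.27273 kg = 22.40909 mcg/min
22.40909 mcg/min × 60 min/hr = 1344.545 mcg/hr
Concentration = 5 mg ÷ 243 mL = 0.02057613 mg/mL = 20.57613 mcg/mL
Rate = 1344.545 mcg/hr ÷ 20.57613 mcg/mL = 65.34491 mL/hr
Volume infused so far = 65.34491 mL/hr × 0.6 hr = 39.20695 mL
Volume remaining = 243 − 39.20695 = 203.7931 mL
New rate:
Dose = 0.16 mcg/kg/min × 77.27273 kg = 12.36364 mcg/min
12.36364 mcg/min × 60 min/hr = 741.8182 mcg/hr
Rate = 741.8182 mcg/hr ÷ 20.57613 mcg/mL = 36.05236 mL/hr
Time remaining = 203.7931 mL ÷ 36.05236 mL/hr = 5.652696 hr

5.7 hours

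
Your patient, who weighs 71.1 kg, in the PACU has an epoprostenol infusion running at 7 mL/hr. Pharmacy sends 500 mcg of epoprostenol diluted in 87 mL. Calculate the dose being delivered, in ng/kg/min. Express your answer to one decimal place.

Concentration = 500 mcg ÷ 87 mL = 5.747126 mcg/mL = 5747.126 ng/mL
Drug rate = 7 mL/hr × 5747.126 ng/mL = 40229.89 ng/hr
40229.89 ng/hr ÷ 60 min/hr = 670.4981 ng/min
670.4981 ng/min ÷ 71.1 kg = 9.430353 ng/kg/min

9.4 ng/kg/min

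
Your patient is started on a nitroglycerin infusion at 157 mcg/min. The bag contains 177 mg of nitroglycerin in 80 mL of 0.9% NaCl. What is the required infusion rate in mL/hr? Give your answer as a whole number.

157 mcg/min × 60 min/hr = 9420 mcg/hr
Concentration = 177 mg ÷ 80 mL = 2.2125 mg/mL = 2212.5 mcg/mL
Rate = 9420 mcg/hr ÷ 2212.5 mcg/mL = 4.257627 mL/hr

4 mL/hr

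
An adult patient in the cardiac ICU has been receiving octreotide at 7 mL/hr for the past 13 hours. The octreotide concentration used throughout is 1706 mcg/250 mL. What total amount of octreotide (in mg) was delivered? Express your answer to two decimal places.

Concentration = 1706 mcg ÷ 250 mL = 6.824 mcg/mL
Drug rate = 7 mL/hr × 6.824 mcg/mL = 47.768 mcg/hr
Total = 47.768 mcg/hr × 13 hr = 620.984 mcg = 0.620984 mg

0.62 mg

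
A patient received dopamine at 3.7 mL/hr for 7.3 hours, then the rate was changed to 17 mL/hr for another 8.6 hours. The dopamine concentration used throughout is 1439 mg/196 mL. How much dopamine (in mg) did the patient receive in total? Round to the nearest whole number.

1272 mg

Concentration = 1439 mg ÷ 196 mL = 7.341837 mg/mL
Stage 1: 3.7 mL/hr × 7.3 hr = 27.01 mL → 27.01 mL × 7.341837 mg/mL = 198.303 mg
Stage 2: 17 mL/hr × 8.6 hr = 146.2 mL → 146.2 mL × 7.341837 mg/mL = 1073.377 mg
Total = 198.303 + 1073.377 = 1271.68 mg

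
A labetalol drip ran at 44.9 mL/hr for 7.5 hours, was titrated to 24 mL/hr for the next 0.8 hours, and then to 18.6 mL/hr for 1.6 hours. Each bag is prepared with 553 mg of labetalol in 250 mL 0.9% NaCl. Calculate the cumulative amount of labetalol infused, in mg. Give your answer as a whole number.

Concentration = 553 mg ÷ 250 mL = 2.212 mg/mL
Stage 1: 44.9 mL/hr × 7.5 hr = 336.75 mL → 336.75 mL × 2.212 mg/mL = 744.891 mg
Stage 2: 24 mL/hr × 0.8 hr = 19.2 mL → 19.2 mL × 2.212 mg/mL = 42.4704 mg
Stage 3: 18.6 mL/hr × 1.6 hr = 29.76 mL → 29.76 mL × 2.212 mg/mL = 65.82912 mg
Total = 744.891 + 42.4704 + 65.82912 = 853.1905 mg

853 mg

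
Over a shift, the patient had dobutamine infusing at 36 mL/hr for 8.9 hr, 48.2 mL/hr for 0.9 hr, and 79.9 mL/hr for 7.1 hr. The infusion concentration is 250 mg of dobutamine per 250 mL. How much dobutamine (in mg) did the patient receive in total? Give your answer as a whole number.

931 mg

Concentration = 250 mg ÷ 250 mL = 1 mg/mL
Stage 1: 36 mL/hr × 8.9 hr = 320.4 mL → 320.4 mL × 1 mg/mL = 320.4 mg
Stage 2: 48.2 mL/hr × 0.9 hr = 43.38 mL → 43.38 mL × 1 mg/mL = 43.38 mg
Stage 3: 79.9 mL/hr × 7.1 hr = 567.29 mL → 567.29 mL × 1 mg/mL = 567.29 mg
Total = 320.4 + 43.38 + 567.29 = 931.07 mg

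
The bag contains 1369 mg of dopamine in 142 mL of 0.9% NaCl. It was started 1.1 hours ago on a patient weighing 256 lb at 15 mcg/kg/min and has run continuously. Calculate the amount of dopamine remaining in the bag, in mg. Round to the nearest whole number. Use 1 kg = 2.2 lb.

1254 mg

Weight = 256 lb ÷ 2.2 lb/kg = 116.3636 kg
Dose = 15 mcg/kg/min × 116.3636 kg = 1745.455 mcg/min
1745.455 mcg/min × 60 min/hr = 104727.3 mcg/hr
Concentration = 1369 mg ÷ 142 mL = 9.640845 mg/mL = 9640.845 mcg/mL
Rate = 104727.3 mcg/hr ÷ 9640.845 mcg/mL = 10.86287 mL/hr
Volume infused = 10.86287 mL/hr × 1.1 hr = 11.94916 mL
Volume remaining = 142 − 11.94916 = 130.0508 mL
Drug remaining = 130.0508 mL × 9640.845 mcg/mL = 1253800 mcg = 1253.8 mg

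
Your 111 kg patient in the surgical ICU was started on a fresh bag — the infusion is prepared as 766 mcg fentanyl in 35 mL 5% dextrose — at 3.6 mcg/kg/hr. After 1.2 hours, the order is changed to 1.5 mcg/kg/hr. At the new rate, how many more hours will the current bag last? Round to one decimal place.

Initial rate:
Dose = 3.6 mcg/kg/hr × 111 kg = 399.6 mcg/hr
Concentration = 766 mcg ÷ 35 mL = 21.88571 mcg/mL
Rate = 399.6 mcg/hr ÷ 21.88571 mcg/mL = 18.25849 mL/hr
Volume infused so far = 18.25849 mL/hr × 1.2 hr = 21.91018 mL
Volume remaining = 35 − 21.91018 = 13.08982 mL
New rate:
Dose = 1.5 mcg/kg/hr × 111 kg = 166.5 mcg/hr
Rate = 166.5 mcg/hr ÷ 21.88571 mcg/mL = 7.607702 mL/hr
Time remaining = 13.08982 mL ÷ 7.607702 mL/hr = 1.720601 hr

1.7 hours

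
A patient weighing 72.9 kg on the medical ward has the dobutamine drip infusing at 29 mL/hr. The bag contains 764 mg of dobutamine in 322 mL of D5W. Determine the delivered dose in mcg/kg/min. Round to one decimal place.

15.7 mcg/kg/min

Concentration = 764 mg ÷ 322 mL = 2.372671 mg/mL = 2372.671 mcg/mL
Drug rate = 29 mL/hr × 2372.671 mcg/mL = 68807.45 mcg/hr
68807.45 mcg/hr ÷ 60 min/hr = 1146.791 mcg/min
1146.791 mcg/min ÷ 72.9 kg = 15.73101 mcg/kg/min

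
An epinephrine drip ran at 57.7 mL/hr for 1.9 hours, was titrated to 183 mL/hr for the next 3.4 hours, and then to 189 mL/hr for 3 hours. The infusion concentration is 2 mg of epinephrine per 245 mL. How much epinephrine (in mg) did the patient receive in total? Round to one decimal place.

Concentration = 2 mg ÷ 245 mL = 0.008163265 mg/mL
Stage 1: 57.7 mL/hr × 1.9 hr = 109.63 mL → 109.63 mL × 0.008163265 mg/mL = 0.8949388 mg
Stage 2: 183 mL/hr × 3.4 hr = 622.2 mL → 622.2 mL × 0.008163265 mg/mL = 5.079184 mg
Stage 3: 189 mL/hr × 3 hr = 567 mL → 567 mL × 0.008163265 mg/mL = 4.628571 mg
Total = 0.8949388 + 5.079184 + 4.628571 = 10.60269 mg

10.6 mg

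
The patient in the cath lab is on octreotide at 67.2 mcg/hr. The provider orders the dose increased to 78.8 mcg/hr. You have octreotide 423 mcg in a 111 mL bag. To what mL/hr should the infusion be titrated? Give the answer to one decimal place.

20.7 mL/hr

Concentration = 423 mcg ÷ 111 mL = 3.810811 mcg/mL
Rate = 78.8 mcg/hr ÷ 3.810811 mcg/mL = 20.67801 mL/hr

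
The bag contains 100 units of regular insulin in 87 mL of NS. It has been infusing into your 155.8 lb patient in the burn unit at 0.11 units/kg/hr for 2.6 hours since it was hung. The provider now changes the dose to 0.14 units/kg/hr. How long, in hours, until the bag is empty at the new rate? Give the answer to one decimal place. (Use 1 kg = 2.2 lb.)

Initial rate:
Weight = 155.8 lb ÷ 2.2 lb/kg = 70.81818 kg
Dose = 0.11 units/kg/hr × 70.81818 kg = 7.79 units/hr
Concentration = 100 units ÷ 87 mL = 1.149425 units/mL
Rate = 7.79 units/hr ÷ 1.149425 units/mL = 6.7773 mL/hr
Volume infused so far = 6.7773 mL/hr × 2.6 hr = 17.62098 mL
Volume remaining = 87 − 17.62098 = 69.37902 mL
New rate:
Dose = 0.14 units/kg/hr × 70.81818 kg = 9.914545 units/hr
Rate = 9.914545 units/hr ÷ 1.149425 units/mL = 8.625655 mL/hr
Time remaining = 69.37902 mL ÷ 8.625655 mL/hr = 8.043334 hr

8.0 hours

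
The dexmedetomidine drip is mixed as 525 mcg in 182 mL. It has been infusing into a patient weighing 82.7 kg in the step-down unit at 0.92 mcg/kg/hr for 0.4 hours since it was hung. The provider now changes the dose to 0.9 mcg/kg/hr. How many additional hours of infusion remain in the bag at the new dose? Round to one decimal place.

6.6 hours

Initial rate:
Dose = 0.92 mcg/kg/hr × 82.7 kg = 76.084 mcg/hr
Concentration = 525 mcg ÷ 182 mL = 2.884615 mcg/mL
Rate = 76.084 mcg/hr ÷ 2.884615 mcg/mL = 26.37579 mL/hr
Volume infused so far = 26.37579 mL/hr × 0.4 hr = 10.55031 mL
Volume remaining = 182 − 10.55031 = 171.4497 mL
New rate:
Dose = 0.9 mcg/kg/hr × 82.7 kg = 74.43 mcg/hr
Rate = 74.43 mcg/hr ÷ 2.884615 mcg/mL = 25.8024 mL/hr
Time remaining = 171.4497 mL ÷ 25.8024 mL/hr = 6.644719 hr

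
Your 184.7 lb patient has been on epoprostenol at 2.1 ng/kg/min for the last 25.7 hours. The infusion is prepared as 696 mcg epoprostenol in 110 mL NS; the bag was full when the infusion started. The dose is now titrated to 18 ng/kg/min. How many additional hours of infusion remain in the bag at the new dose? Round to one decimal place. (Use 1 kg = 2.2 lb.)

Initial rate:
Weight = 184.7 lb ÷ 2.2 lb/kg = 83.95455 kg
Dose = 2.1 ng/kg/min × 83.95455 kg = 176.3045 ng/min
176.3045 ng/min × 60 min/hr = 10578.27 ng/hr
Concentration = 696 mcg ÷ 110 mL = 6.327273 mcg/mL = 6327.273 ng/mL
Rate = 10578.27 ng/hr ÷ 6327.273 ng/mL = 1.671853 mL/hr
Volume infused so far = 1.671853 mL/hr × 25.7 hr = 42.96663 mL
Volume remaining = 110 − 42.96663 = 67.03337 mL
New rate:
Dose = 18 ng/kg/min × 83.95455 kg = 1511.182 ng/min
1511.182 ng/min × 60 min/hr = 90670.91 ng/hr
Rate = 90670.91 ng/hr ÷ 6327.273 ng/mL = 14.33017 mL/hr
Time remaining = 67.03337 mL ÷ 14.33017 mL/hr = 4.677778 hr

4.7 hours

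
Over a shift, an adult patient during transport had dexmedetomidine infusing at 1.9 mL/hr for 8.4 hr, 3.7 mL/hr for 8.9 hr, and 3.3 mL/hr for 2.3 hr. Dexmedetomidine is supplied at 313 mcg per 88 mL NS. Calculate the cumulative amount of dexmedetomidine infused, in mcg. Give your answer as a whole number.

201 mcg

Concentration = 313 mcg ÷ 88 mL = 3.556818 mcg/mL
Stage 1: 1.9 mL/hr × 8.4 hr = 15.96 mL → 15.96 mL × 3.556818 mcg/mL = 56.76682 mcg
Stage 2: 3.7 mL/hr × 8.9 hr = 32.93 mL → 32.93 mL × 3.556818 mcg/mL = 117.126 mcg
Stage 3: 3.3 mL/hr × 2.3 hr = 7.59 mL → 7.59 mL × 3.556818 mcg/mL = 26.99625 mcg
Total = 56.76682 + 117.126 + 26.99625 = 200.8891 mcg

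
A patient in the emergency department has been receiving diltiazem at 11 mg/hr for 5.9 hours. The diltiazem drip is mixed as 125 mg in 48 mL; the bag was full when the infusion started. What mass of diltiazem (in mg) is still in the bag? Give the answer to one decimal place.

Concentration = 125 mg ÷ 48 mL = 2.604167 mg/mL
Rate = 11 mg/hr ÷ 2.604167 mg/mL = 4.224 mL/hr
Volume infused = 4.224 mL/hr × 5.9 hr = 24.9216 mL
Volume remaining = 48 − 24.9216 = 23.0784 mL
Drug remaining = 23.0784 mL × 2.604167 mg/mL = 60.1 mg

60.1 mg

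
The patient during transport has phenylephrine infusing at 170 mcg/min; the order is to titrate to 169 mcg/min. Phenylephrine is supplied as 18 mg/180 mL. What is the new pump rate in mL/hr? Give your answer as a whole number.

101 mL/hr

169 mcg/min × 60 min/hr = 10140 mcg/hr
Concentration = 18 mg ÷ 180 mL = 0.1 mg/mL = 100 mcg/mL
Rate = 10140 mcg/hr ÷ 100 mcg/mL = 101.4 mL/hr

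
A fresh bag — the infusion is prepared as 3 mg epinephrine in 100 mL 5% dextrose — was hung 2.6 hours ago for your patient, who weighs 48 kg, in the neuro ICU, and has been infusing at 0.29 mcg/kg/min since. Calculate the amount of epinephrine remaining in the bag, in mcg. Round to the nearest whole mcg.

Dose = 0.29 mcg/kg/min × 48 kg = 13.92 mcg/min
13.92 mcg/min × 60 min/hr = 835.2 mcg/hr
Concentration = 3 mg ÷ 100 mL = 0.03 mg/mL = 30 mcg/mL
Rate = 835.2 mcg/hr ÷ 30 mcg/mL = 27.84 mL/hr
Volume infused = 27.84 mL/hr × 2.6 hr = 72.384 mL
Volume remaining = 100 − 72.384 = 27.616 mL
Drug remaining = 27.616 mL × 30 mcg/mL = 828.48 mcg

828 mcg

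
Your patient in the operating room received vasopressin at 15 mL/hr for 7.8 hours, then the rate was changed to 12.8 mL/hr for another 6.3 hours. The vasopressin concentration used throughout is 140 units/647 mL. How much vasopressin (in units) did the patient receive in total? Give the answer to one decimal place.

Concentration = 140 units ÷ 647 mL = 0.2163833 units/mL
Stage 1: 15 mL/hr × 7.8 hr = 117 mL → 117 mL × 0.2163833 units/mL = 25.31685 units
Stage 2: 12.8 mL/hr × 6.3 hr = 80.64 mL → 80.64 mL × 0.2163833 units/mL = 17.44915 units
Total = 25.31685 + 17.44915 = 42.766 units

42.8 units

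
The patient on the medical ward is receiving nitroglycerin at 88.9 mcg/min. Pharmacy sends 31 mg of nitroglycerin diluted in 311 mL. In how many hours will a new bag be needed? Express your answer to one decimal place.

5.8 hours

88.9 mcg/min × 60 min/hr = 5334 mcg/hr
Concentration = 31 mg ÷ 311 mL = 0.09967846 mg/mL = 99.67846 mcg/mL
Rate = 5334 mcg/hr ÷ 99.67846 mcg/mL = 53.51206 mL/hr
Duration = 311 mL ÷ 53.51206 mL/hr = 5.811774 hr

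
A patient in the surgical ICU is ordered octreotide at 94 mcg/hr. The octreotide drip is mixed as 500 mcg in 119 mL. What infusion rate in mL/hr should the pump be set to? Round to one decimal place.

22.4 mL/hr

Concentration = 500 mcg ÷ 119 mL = 4.201681 mcg/mL
Rate = 94 mcg/hr ÷ 4.201681 mcg/mL = 22.372 mL/hr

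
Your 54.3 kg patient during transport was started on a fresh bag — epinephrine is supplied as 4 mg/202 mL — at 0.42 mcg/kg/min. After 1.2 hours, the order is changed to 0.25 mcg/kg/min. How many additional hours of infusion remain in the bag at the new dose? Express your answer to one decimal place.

2.9 hours

Initial rate:
Dose = 0.42 mcg/kg/min × 54.3 kg = 22.806 mcg/min
22.806 mcg/min × 60 min/hr = 1368.36 mcg/hr
Concentration = 4 mg ÷ 202 mL = 0.01980198 mg/mL = 19.80198 mcg/mL
Rate = 1368.36 mcg/hr ÷ 19.80198 mcg/mL = 69.10218 mL/hr
Volume infused so far = 69.10218 mL/hr × 1.2 hr = 82.92262 mL
Volume remaining = 202 − 82.92262 = 119.0774 mL
New rate:
Dose = 0.25 mcg/kg/min × 54.3 kg = 13.575 mcg/min
13.575 mcg/min × 60 min/hr = 814.5 mcg/hr
Rate = 814.5 mcg/hr ÷ 19.80198 mcg/mL = 41.13225 mL/hr
Time remaining = 119.0774 mL ÷ 41.13225 mL/hr = 2.894988 hr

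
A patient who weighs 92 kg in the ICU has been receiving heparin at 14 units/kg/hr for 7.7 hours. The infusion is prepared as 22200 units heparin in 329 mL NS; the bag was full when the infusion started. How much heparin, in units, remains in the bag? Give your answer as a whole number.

Dose = 14 units/kg/hr × 92 kg = 1288 units/hr
Concentration = 22200 units ÷ 329 mL = 67.4772 units/mL
Rate = 1288 units/hr ÷ 67.4772 units/mL = 19.08793 mL/hr
Volume infused = 19.08793 mL/hr × 7.7 hr = 146.977 mL
Volume remaining = 329 − 146.977 = 182.023 mL
Drug remaining = 182.023 mL × 67.4772 units/mL = 12282.4 units

12282 units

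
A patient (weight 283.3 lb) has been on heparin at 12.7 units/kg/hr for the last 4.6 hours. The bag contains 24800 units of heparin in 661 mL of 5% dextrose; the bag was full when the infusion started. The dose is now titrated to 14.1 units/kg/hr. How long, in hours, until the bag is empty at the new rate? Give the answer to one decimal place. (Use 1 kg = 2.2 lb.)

Initial rate:
Weight = 283.3 lb ÷ 2.2 lb/kg = 128.7727 kg
Dose = 12.7 units/kg/hr × 128.7727 kg = 1635.414 units/hr
Concentration = 24800 units ÷ 661 mL = 37.51891 units/mL
Rate = 1635.414 units/hr ÷ 37.51891 units/mL = 43.58905 mL/hr
Volume infused so far = 43.58905 mL/hr × 4.6 hr = 200.5096 mL
Volume remaining = 661 − 200.5096 = 460.4904 mL
New rate:
Dose = 14.1 units/kg/hr × 128.7727 kg = 1815.695 units/hr
Rate = 1815.695 units/hr ÷ 37.51891 units/mL = 48.39414 mL/hr
Time remaining = 460.4904 mL ÷ 48.39414 mL/hr = 9.515416 hr

9.5 hours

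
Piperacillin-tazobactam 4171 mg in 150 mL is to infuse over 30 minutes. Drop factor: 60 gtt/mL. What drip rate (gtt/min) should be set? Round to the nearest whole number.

300 gtt/min

150 mL ÷ (30 min) = 5 mL/min
5 mL/min × 60 gtt/mL = 300 gtt/min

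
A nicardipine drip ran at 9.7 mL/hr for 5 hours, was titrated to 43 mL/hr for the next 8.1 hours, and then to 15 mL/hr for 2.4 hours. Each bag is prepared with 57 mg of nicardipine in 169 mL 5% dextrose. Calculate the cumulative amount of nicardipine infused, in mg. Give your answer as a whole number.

146 mg

Concentration = 57 mg ÷ 169 mL = 0.3372781 mg/mL
Stage 1: 9.7 mL/hr × 5 hr = 48.5 mL → 48.5 mL × 0.3372781 mg/mL = 16.35799 mg
Stage 2: 43 mL/hr × 8.1 hr = 348.3 mL → 348.3 mL × 0.3372781 mg/mL = 117.474 mg
Stage 3: 15 mL/hr × 2.4 hr = 36 mL → 36 mL × 0.3372781 mg/mL = 12.14201 mg
Total = 16.35799 + 117.474 + 12.14201 = 145.974 mg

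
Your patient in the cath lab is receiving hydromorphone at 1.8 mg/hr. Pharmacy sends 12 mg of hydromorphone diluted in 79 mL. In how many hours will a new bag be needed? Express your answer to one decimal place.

Concentration = 12 mg ÷ 79 mL = 0.1518987 mg/mL
Rate = 1.8 mg/hr ÷ 0.1518987 mg/mL = 11.85 mL/hr
Duration = 79 mL ÷ 11.85 mL/hr = 6.666667 hr

6.7 hours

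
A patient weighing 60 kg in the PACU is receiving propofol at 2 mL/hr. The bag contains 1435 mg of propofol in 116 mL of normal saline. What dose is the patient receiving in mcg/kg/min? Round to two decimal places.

Concentration = 1435 mg ÷ 116 mL = 12.37069 mg/mL = 12370.69 mcg/mL
Drug rate = 2 mL/hr × 12370.69 mcg/mL = 24741.38 mcg/hr
24741.38 mcg/hr ÷ 60 min/hr = 412.3563 mcg/min
412.3563 mcg/min ÷ 60 kg = 6.872605 mcg/kg/min

6.87 mcg/kg/min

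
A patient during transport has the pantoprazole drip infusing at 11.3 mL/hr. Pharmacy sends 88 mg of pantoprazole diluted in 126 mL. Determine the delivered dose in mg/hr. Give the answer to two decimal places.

7.89 mg/hr

Concentration = 88 mg ÷ 126 mL = 0.6984127 mg/mL
Drug rate = 11.3 mL/hr × 0.6984127 mg/mL = 7.892063 mg/hr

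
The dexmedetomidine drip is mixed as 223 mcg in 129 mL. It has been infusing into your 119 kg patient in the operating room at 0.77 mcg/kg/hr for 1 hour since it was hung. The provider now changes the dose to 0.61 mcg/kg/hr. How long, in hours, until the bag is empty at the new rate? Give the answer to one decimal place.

Initial rate:
Dose = 0.77 mcg/kg/hr × 119 kg = 91.63 mcg/hr
Concentration = 223 mcg ÷ 129 mL = 1.728682 mcg/mL
Rate = 91.63 mcg/hr ÷ 1.728682 mcg/mL = 53.0057 mL/hr
Volume infused so far = 53.0057 mL/hr × 1 hr = 53.0057 mL
Volume remaining = 129 − 53.0057 = 75.9943 mL
New rate:
Dose = 0.61 mcg/kg/hr × 119 kg = 72.59 mcg/hr
Rate = 72.59 mcg/hr ÷ 1.728682 mcg/mL = 41.99152 mL/hr
Time remaining = 75.9943 mL ÷ 41.99152 mL/hr = 1.809753 hr

1.8 hours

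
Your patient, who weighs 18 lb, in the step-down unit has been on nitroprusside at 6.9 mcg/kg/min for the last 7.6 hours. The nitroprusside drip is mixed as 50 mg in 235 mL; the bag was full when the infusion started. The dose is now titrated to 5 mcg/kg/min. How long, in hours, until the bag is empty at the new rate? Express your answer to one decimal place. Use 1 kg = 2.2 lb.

Initial rate:
Weight = 18 lb ÷ 2.2 lb/kg = 8.181818 kg
Dose = 6.9 mcg/kg/min × 8.181818 kg = 56.45455 mcg/min
56.45455 mcg/min × 60 min/hr = 3387.273 mcg/hr
Concentration = 50 mg ÷ 235 mL = 0.212766 mg/mL = 212.766 mcg/mL
Rate = 3387.273 mcg/hr ÷ 212.766 mcg/mL = 15.92018 mL/hr
Volume infused so far = 15.92018 mL/hr × 7.6 hr = 120.9934 mL
Volume remaining = 235 − 120.9934 = 114.0066 mL
New rate:
Dose = 5 mcg/kg/min × 8.181818 kg = 40.90909 mcg/min
40.90909 mcg/min × 60 min/hr = 2454.545 mcg/hr
Rate = 2454.545 mcg/hr ÷ 212.766 mcg/mL = 11.53636 mL/hr
Time remaining = 114.0066 mL ÷ 11.53636 mL/hr = 9.88237 hr

9.9 hours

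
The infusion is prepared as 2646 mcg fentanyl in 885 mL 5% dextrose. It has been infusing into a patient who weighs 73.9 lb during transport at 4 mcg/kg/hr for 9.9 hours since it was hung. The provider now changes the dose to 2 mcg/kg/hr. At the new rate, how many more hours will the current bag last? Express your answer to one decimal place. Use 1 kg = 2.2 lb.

19.6 hours

Initial rate:
Weight = 73.9 lb ÷ 2.2 lb/kg = 33.59091 kg
Dose = 4 mcg/kg/hr × 33.59091 kg = 134.3636 mcg/hr
Concentration = 2646 mcg ÷ 885 mL = 2.989831 mcg/mL
Rate = 134.3636 mcg/hr ÷ 2.989831 mcg/mL = 44.94022 mL/hr
Volume infused so far = 44.94022 mL/hr × 9.9 hr = 444.9082 mL
Volume remaining = 885 − 444.9082 = 440.0918 mL
New rate:
Dose = 2 mcg/kg/hr × 33.59091 kg = 67.18182 mcg/hr
Rate = 67.18182 mcg/hr ÷ 2.989831 mcg/mL = 22.47011 mL/hr
Time remaining = 440.0918 mL ÷ 22.47011 mL/hr = 19.58566 hr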